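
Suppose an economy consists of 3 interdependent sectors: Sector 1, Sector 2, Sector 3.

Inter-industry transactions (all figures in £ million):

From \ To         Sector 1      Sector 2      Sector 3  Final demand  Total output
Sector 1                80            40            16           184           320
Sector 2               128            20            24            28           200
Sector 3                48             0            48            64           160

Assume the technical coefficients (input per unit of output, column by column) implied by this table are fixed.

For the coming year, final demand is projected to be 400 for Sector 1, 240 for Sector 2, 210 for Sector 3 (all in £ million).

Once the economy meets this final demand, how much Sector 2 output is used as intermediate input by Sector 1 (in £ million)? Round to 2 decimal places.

Technical coefficients a_ij = z_ij / X_j:
  a_11 = 80/320 = 0.25, a_21 = 128/320 = 0.40, a_31 = 48/320 = 0.15
  a_12 = 40/200 = 0.20, a_22 = 20/200 = 0.10, a_32 = 0/200 = 0.00
  a_13 = 16/160 = 0.10, a_23 = 24/160 = 0.15, a_33 = 48/160 = 0.30
I − A =
  [   0.75    -0.20    -0.10]
  [  -0.40     0.90    -0.15]
  [  -0.15     0.00     0.70]
Cofactors of I−A, C_ij = (−1)^(i+j)·(minor ij) (rows/columns in the sector order above):
  C_11 = (0.90)(0.70) − (-0.15)(0.00) = 0.6300
  C_12 = −[(-0.40)(0.70) − (-0.15)(-0.15)] = 0.3025
  C_13 = (-0.40)(0.00) − (0.90)(-0.15) = 0.1350
  C_21 = −[(-0.20)(0.70) − (-0.10)(0.00)] = 0.1400
  C_22 = (0.75)(0.70) − (-0.10)(-0.15) = 0.5100
  C_23 = −[(0.75)(0.00) − (-0.20)(-0.15)] = 0.0300
  C_31 = (-0.20)(-0.15) − (-0.10)(0.90) = 0.1200
  C_32 = −[(0.75)(-0.15) − (-0.10)(-0.40)] = 0.1525
  C_33 = (0.75)(0.90) − (-0.20)(-0.40) = 0.5950
det(I−A) = Σ_j (I−A)_1j·C_1j = (0.75)(0.6300) + (-0.20)(0.3025) + (-0.10)(0.1350) = 0.3985
adj(I−A) = Cᵀ =
  [ 0.6300   0.1400   0.1200]
  [ 0.3025   0.5100   0.1525]
  [ 0.1350   0.0300   0.5950]
(I − A)⁻¹ = adj(I−A) / det(I−A) ≈
  [   1.5809     0.3513     0.3011]
  [   0.7591     1.2798     0.3827]
  [   0.3388     0.0753     1.4931]
First solve x = (I − A)⁻¹ d = adj(I−A)·d / det(I−A); in particular x_1 = (0.6300·400 + 0.1400·240 + 0.1200·210) / 0.3985 = 310.80 / 0.3985 ≈ 779.9247.
Intermediate flow from 2 to 1: z_21 = a_21 · x_1 = 0.40 × 310.80 / 0.3985 = 124.32 / 0.3985 ≈ 311.97.

z_21 = 311.97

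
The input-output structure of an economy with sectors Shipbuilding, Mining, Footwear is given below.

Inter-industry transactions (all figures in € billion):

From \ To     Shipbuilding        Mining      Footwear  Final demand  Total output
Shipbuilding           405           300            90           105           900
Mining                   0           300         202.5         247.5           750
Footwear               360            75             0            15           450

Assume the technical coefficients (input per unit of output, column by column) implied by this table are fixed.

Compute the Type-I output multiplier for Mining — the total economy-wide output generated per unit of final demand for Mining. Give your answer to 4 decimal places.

Technical coefficients a_ij = z_ij / X_j:
  a_11 = 405/900 = 0.45, a_21 = 0/900 = 0.00, a_31 = 360/900 = 0.40
  a_12 = 300/750 = 0.40, a_22 = 300/750 = 0.40, a_32 = 75/750 = 0.10
  a_13 = 90/450 = 0.20, a_23 = 202.5/450 = 0.45, a_33 = 0/450 = 0.00
I − A =
  [   0.55    -0.40    -0.20]
  [   0.00     0.60    -0.45]
  [  -0.40    -0.10     1.00]
Cofactors of I−A, C_ij = (−1)^(i+j)·(minor ij) (rows/columns in the sector order above):
  C_11 = (0.60)(1.00) − (-0.45)(-0.10) = 0.5550
  C_12 = −[(0.00)(1.00) − (-0.45)(-0.40)] = 0.1800
  C_13 = (0.00)(-0.10) − (0.60)(-0.40) = 0.2400
  C_21 = −[(-0.40)(1.00) − (-0.20)(-0.10)] = 0.4200
  C_22 = (0.55)(1.00) − (-0.20)(-0.40) = 0.4700
  C_23 = −[(0.55)(-0.10) − (-0.40)(-0.40)] = 0.2150
  C_31 = (-0.40)(-0.45) − (-0.20)(0.60) = 0.3000
  C_32 = −[(0.55)(-0.45) − (-0.20)(0.00)] = 0.2475
  C_33 = (0.55)(0.60) − (-0.40)(0.00) = 0.3300
det(I−A) = Σ_j (I−A)_1j·C_1j = (0.55)(0.5550) + (-0.40)(0.1800) + (-0.20)(0.2400) = 0.18525
adj(I−A) = Cᵀ =
  [ 0.5550   0.4200   0.3000]
  [ 0.1800   0.4700   0.2475]
  [ 0.2400   0.2150   0.3300]
(I − A)⁻¹ = adj(I−A) / det(I−A) ≈
  [   2.99595     2.26721     1.61943]
  [   0.97166     2.53711     1.33603]
  [   1.29555     1.16059     1.78138]
The output multiplier for sector j is the column-j sum of the Leontief inverse (I − A)⁻¹ = adj(I−A) / det(I−A).
Column 2 of adj(I−A): (0.4200, 0.4700, 0.2150); det(I−A) = 0.18525.
m_2 = (0.4200 + 0.4700 + 0.2150) / 0.18525 = 1.105 / 0.18525 ≈ 5.9649.

m_2 = 5.9649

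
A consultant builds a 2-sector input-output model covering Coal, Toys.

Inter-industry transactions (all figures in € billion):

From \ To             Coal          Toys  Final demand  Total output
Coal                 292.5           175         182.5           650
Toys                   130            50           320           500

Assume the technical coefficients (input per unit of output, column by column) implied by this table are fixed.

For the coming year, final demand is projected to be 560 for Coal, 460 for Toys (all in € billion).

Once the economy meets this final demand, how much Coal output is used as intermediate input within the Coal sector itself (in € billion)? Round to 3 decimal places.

Technical coefficients a_ij = z_ij / X_j:
  a_CC = 292.5/650 = 0.45, a_TC = 130/650 = 0.20
  a_CT = 175/500 = 0.35, a_TT = 50/500 = 0.10
I − A =
  [   0.55    -0.35]
  [  -0.20     0.90]
det(I−A) = (0.55)(0.90) − (-0.35)(-0.20) = 0.4250
adj(I−A) = [[0.90, 0.35], [0.20, 0.55]]
(I − A)⁻¹ = adj(I−A) / det(I−A) ≈
  [   2.1176     0.8235]
  [   0.4706     1.2941]
First solve x = (I − A)⁻¹ d = adj(I−A)·d / det(I−A); in particular x_C = (0.90·560 + 0.35·460) / 0.4250 = 665.00 / 0.4250 ≈ 1564.70588.
Intermediate flow from C to C: z_CC = a_CC · x_C = 0.45 × 665.00 / 0.4250 = 299.25 / 0.4250 ≈ 704.118.

z_CC = 704.118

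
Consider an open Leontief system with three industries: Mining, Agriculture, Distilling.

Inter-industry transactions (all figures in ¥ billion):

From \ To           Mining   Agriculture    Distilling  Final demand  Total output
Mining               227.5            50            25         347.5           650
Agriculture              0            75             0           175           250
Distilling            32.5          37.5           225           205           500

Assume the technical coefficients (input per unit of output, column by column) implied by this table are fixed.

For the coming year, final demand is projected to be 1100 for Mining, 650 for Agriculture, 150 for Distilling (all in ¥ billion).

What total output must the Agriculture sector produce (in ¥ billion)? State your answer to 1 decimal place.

Technical coefficients a_ij = z_ij / X_j:
  a_11 = 227.5/650 = 0.35, a_21 = 0/650 = 0.00, a_31 = 32.5/650 = 0.05
  a_12 = 50/250 = 0.20, a_22 = 75/250 = 0.30, a_32 = 37.5/250 = 0.15
  a_13 = 25/500 = 0.05, a_23 = 0/500 = 0.00, a_33 = 225/500 = 0.45
I − A =
  [   0.65    -0.20    -0.05]
  [   0.00     0.70     0.00]
  [  -0.05    -0.15     0.55]
Cofactors of I−A, C_ij = (−1)^(i+j)·(minor ij) (rows/columns in the sector order above):
  C_11 = (0.70)(0.55) − (0.00)(-0.15) = 0.3850
  C_12 = −[(0.00)(0.55) − (0.00)(-0.05)] = 0.0000
  C_13 = (0.00)(-0.15) − (0.70)(-0.05) = 0.0350
  C_21 = −[(-0.20)(0.55) − (-0.05)(-0.15)] = 0.1175
  C_22 = (0.65)(0.55) − (-0.05)(-0.05) = 0.3550
  C_23 = −[(0.65)(-0.15) − (-0.20)(-0.05)] = 0.1075
  C_31 = (-0.20)(0.00) − (-0.05)(0.70) = 0.0350
  C_32 = −[(0.65)(0.00) − (-0.05)(0.00)] = 0.0000
  C_33 = (0.65)(0.70) − (-0.20)(0.00) = 0.4550
det(I−A) = Σ_j (I−A)_1j·C_1j = (0.65)(0.3850) + (-0.20)(0.0000) + (-0.05)(0.0350) = 0.2485
adj(I−A) = Cᵀ =
  [ 0.3850   0.1175   0.0350]
  [ 0.0000   0.3550   0.0000]
  [ 0.0350   0.1075   0.4550]
(I − A)⁻¹ = adj(I−A) / det(I−A) ≈
  [   1.5493     0.4728     0.1408]
  [   0.0000     1.4286     0.0000]
  [   0.1408     0.4326     1.8310]
x = (I − A)⁻¹ d = adj(I−A)·d / det(I−A), with det(I−A) = 0.2485:
  x_1 = (0.3850·1100 + 0.1175·650 + 0.0350·150) / 0.2485 = 505.125 / 0.2485 ≈ 2032.7
  x_2 = (0.0000·1100 + 0.3550·650 + 0.0000·150) / 0.2485 = 230.75 / 0.2485 ≈ 928.6
  x_3 = (0.0350·1100 + 0.1075·650 + 0.4550·150) / 0.2485 = 176.625 / 0.2485 ≈ 710.8

x_2 = 928.6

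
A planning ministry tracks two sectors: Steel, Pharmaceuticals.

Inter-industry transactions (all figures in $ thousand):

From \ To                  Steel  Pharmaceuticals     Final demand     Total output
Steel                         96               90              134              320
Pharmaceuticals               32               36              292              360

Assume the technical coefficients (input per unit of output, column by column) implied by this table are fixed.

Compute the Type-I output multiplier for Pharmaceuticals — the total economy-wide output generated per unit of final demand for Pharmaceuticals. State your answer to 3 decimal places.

Technical coefficients a_ij = z_ij / X_j:
  a_11 = 96/320 = 0.30, a_21 = 32/320 = 0.10
  a_12 = 90/360 = 0.25, a_22 = 36/360 = 0.10
I − A =
  [   0.70    -0.25]
  [  -0.10     0.90]
det(I−A) = (0.70)(0.90) − (-0.25)(-0.10) = 0.6050
adj(I−A) = [[0.90, 0.25], [0.10, 0.70]]
(I − A)⁻¹ = adj(I−A) / det(I−A) ≈
  [   1.4876     0.4132]
  [   0.1653     1.1570]
The output multiplier for sector j is the column-j sum of the Leontief inverse (I − A)⁻¹ = adj(I−A) / det(I−A).
Column 2 of adj(I−A): (0.25, 0.70); det(I−A) = 0.6050.
m_2 = (0.25 + 0.70) / 0.6050 = 0.95 / 0.6050 ≈ 1.570.

m_2 = 1.570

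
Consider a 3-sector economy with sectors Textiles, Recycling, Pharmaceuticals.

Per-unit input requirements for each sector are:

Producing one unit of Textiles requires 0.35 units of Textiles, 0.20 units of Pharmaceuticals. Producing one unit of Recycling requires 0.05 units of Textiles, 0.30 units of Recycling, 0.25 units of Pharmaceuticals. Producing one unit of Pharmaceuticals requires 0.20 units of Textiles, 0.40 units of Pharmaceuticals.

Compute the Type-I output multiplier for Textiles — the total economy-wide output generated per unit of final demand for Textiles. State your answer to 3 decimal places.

I − A =
  [   0.65    -0.05    -0.20]
  [   0.00     0.70     0.00]
  [  -0.20    -0.25     0.60]
Cofactors of I−A, C_ij = (−1)^(i+j)·(minor ij) (rows/columns in the sector order above):
  C_11 = (0.70)(0.60) − (0.00)(-0.25) = 0.4200
  C_12 = −[(0.00)(0.60) − (0.00)(-0.20)] = 0.0000
  C_13 = (0.00)(-0.25) − (0.70)(-0.20) = 0.1400
  C_21 = −[(-0.05)(0.60) − (-0.20)(-0.25)] = 0.0800
  C_22 = (0.65)(0.60) − (-0.20)(-0.20) = 0.3500
  C_23 = −[(0.65)(-0.25) − (-0.05)(-0.20)] = 0.1725
  C_31 = (-0.05)(0.00) − (-0.20)(0.70) = 0.1400
  C_32 = −[(0.65)(0.00) − (-0.20)(0.00)] = 0.0000
  C_33 = (0.65)(0.70) − (-0.05)(0.00) = 0.4550
det(I−A) = Σ_j (I−A)_1j·C_1j = (0.65)(0.4200) + (-0.05)(0.0000) + (-0.20)(0.1400) = 0.2450
adj(I−A) = Cᵀ =
  [ 0.4200   0.0800   0.1400]
  [ 0.0000   0.3500   0.0000]
  [ 0.1400   0.1725   0.4550]
(I − A)⁻¹ = adj(I−A) / det(I−A) ≈
  [   1.7143     0.3265     0.5714]
  [   0.0000     1.4286     0.0000]
  [   0.5714     0.7041     1.8571]
The output multiplier for sector j is the column-j sum of the Leontief inverse (I − A)⁻¹ = adj(I−A) / det(I−A).
Column 1 of adj(I−A): (0.4200, 0.0000, 0.1400); det(I−A) = 0.2450.
m_1 = (0.4200 + 0.0000 + 0.1400) / 0.2450 = 0.56 / 0.2450 ≈ 2.286.

m_1 = 2.286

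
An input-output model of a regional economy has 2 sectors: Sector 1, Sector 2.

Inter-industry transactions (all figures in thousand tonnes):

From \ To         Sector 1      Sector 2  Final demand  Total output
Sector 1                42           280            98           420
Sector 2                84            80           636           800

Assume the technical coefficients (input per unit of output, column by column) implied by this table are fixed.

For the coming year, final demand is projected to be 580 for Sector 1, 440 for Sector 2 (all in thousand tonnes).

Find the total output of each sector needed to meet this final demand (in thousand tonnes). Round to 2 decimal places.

Technical coefficients a_ij = z_ij / X_j:
  a_11 = 42/420 = 0.10, a_21 = 84/420 = 0.20
  a_12 = 280/800 = 0.35, a_22 = 80/800 = 0.10
I − A =
  [   0.90    -0.35]
  [  -0.20     0.90]
det(I−A) = (0.90)(0.90) − (-0.35)(-0.20) = 0.7400
adj(I−A) = [[0.90, 0.35], [0.20, 0.90]]
(I − A)⁻¹ = adj(I−A) / det(I−A) ≈
  [   1.2162     0.4730]
  [   0.2703     1.2162]
x = (I − A)⁻¹ d = adj(I−A)·d / det(I−A), with det(I−A) = 0.7400:
  x_1 = (0.90·580 + 0.35·440) / 0.7400 = 676.00 / 0.7400 ≈ 913.51
  x_2 = (0.20·580 + 0.90·440) / 0.7400 = 512.00 / 0.7400 ≈ 691.89

x_1 = 913.51, x_2 = 691.89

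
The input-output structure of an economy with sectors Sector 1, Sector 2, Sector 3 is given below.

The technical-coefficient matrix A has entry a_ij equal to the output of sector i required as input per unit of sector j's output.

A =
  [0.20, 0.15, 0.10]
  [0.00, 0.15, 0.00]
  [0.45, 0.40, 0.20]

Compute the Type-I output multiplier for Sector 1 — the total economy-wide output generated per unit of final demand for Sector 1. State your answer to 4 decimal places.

I − A =
  [   0.80    -0.15    -0.10]
  [   0.00     0.85     0.00]
  [  -0.45    -0.40     0.80]
Cofactors of I−A, C_ij = (−1)^(i+j)·(minor ij) (rows/columns in the sector order above):
  C_11 = (0.85)(0.80) − (0.00)(-0.40) = 0.6800
  C_12 = −[(0.00)(0.80) − (0.00)(-0.45)] = 0.0000
  C_13 = (0.00)(-0.40) − (0.85)(-0.45) = 0.3825
  C_21 = −[(-0.15)(0.80) − (-0.10)(-0.40)] = 0.1600
  C_22 = (0.80)(0.80) − (-0.10)(-0.45) = 0.5950
  C_23 = −[(0.80)(-0.40) − (-0.15)(-0.45)] = 0.3875
  C_31 = (-0.15)(0.00) − (-0.10)(0.85) = 0.0850
  C_32 = −[(0.80)(0.00) − (-0.10)(0.00)] = 0.0000
  C_33 = (0.80)(0.85) − (-0.15)(0.00) = 0.6800
det(I−A) = Σ_j (I−A)_1j·C_1j = (0.80)(0.6800) + (-0.15)(0.0000) + (-0.10)(0.3825) = 0.50575
adj(I−A) = Cᵀ =
  [ 0.6800   0.1600   0.0850]
  [ 0.0000   0.5950   0.0000]
  [ 0.3825   0.3875   0.6800]
(I − A)⁻¹ = adj(I−A) / det(I−A) ≈
  [   1.34454     0.31636     0.16807]
  [   0.00000     1.17647     0.00000]
  [   0.75630     0.76619     1.34454]
The output multiplier for sector j is the column-j sum of the Leontief inverse (I − A)⁻¹ = adj(I−A) / det(I−A).
Column 1 of adj(I−A): (0.6800, 0.0000, 0.3825); det(I−A) = 0.50575.
m_1 = (0.6800 + 0.0000 + 0.3825) / 0.50575 = 1.0625 / 0.50575 ≈ 2.1008.

m_1 = 2.1008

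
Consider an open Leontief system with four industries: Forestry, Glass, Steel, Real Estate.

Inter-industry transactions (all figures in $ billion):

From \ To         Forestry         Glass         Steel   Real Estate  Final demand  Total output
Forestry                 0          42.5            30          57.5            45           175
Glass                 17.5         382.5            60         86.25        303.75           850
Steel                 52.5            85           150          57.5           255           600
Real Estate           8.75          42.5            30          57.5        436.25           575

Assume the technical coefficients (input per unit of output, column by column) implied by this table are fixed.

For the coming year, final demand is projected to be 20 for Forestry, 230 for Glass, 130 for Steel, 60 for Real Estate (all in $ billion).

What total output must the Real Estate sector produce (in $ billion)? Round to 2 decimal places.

Technical coefficients a_ij = z_ij / X_j:
  a_FF = 0/175 = 0.00, a_GF = 17.5/175 = 0.10, a_SF = 52.5/175 = 0.30, a_RF = 8.75/175 = 0.05
  a_FG = 42.5/850 = 0.05, a_GG = 382.5/850 = 0.45, a_SG = 85/850 = 0.10, a_RG = 42.5/850 = 0.05
  a_FS = 30/600 = 0.05, a_GS = 60/600 = 0.10, a_SS = 150/600 = 0.25, a_RS = 30/600 = 0.05
  a_FR = 57.5/575 = 0.10, a_GR = 86.25/575 = 0.15, a_SR = 57.5/575 = 0.10, a_RR = 57.5/575 = 0.10
I − A =
  [   1.00    -0.05    -0.05    -0.10]
  [  -0.10     0.55    -0.10    -0.15]
  [  -0.30    -0.10     0.75    -0.10]
  [  -0.05    -0.05    -0.05     0.90]
Compute the cofactors C_ij = (−1)^(i+j)·(3×3 minor ij) of I−A; the adjugate is their transpose:
adj(I−A) = Cᵀ =
  [ 0.352625   0.042500   0.032500   0.049875]
  [ 0.102375   0.651000   0.102375   0.131250]
  [ 0.159250   0.109750   0.479375   0.089250]
  [ 0.034125   0.044625   0.034125   0.388500]
det(I−A) = Σ_j (I−A)_1j·C_1j = (1.00)(0.352625) + (-0.05)(0.102375) + (-0.05)(0.159250) + (-0.10)(0.034125) = 0.33613125
(I − A)⁻¹ = adj(I−A) / det(I−A) ≈
  [   1.0491     0.1264     0.0967     0.1484]
  [   0.3046     1.9367     0.3046     0.3905]
  [   0.4738     0.3265     1.4262     0.2655]
  [   0.1015     0.1328     0.1015     1.1558]
x = (I − A)⁻¹ d = adj(I−A)·d / det(I−A), with det(I−A) = 0.33613125:
  x_F = (0.352625·20 + 0.042500·230 + 0.032500·130 + 0.049875·60) / 0.33613125 = 24.045 / 0.33613125 ≈ 71.53
  x_G = (0.102375·20 + 0.651000·230 + 0.102375·130 + 0.131250·60) / 0.33613125 = 172.96125 / 0.33613125 ≈ 514.56
  x_S = (0.159250·20 + 0.109750·230 + 0.479375·130 + 0.089250·60) / 0.33613125 = 96.10125 / 0.33613125 ≈ 285.90
  x_R = (0.034125·20 + 0.044625·230 + 0.034125·130 + 0.388500·60) / 0.33613125 = 38.6925 / 0.33613125 ≈ 115.11

x_R = 115.11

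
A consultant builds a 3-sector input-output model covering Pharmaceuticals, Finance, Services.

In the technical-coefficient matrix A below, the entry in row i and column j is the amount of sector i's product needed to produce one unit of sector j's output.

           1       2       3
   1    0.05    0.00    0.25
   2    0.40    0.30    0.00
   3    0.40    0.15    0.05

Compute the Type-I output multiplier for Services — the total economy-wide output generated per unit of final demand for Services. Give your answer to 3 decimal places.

I − A =
  [   0.95     0.00    -0.25]
  [  -0.40     0.70     0.00]
  [  -0.40    -0.15     0.95]
Cofactors of I−A, C_ij = (−1)^(i+j)·(minor ij) (rows/columns in the sector order above):
  C_11 = (0.70)(0.95) − (0.00)(-0.15) = 0.6650
  C_12 = −[(-0.40)(0.95) − (0.00)(-0.40)] = 0.3800
  C_13 = (-0.40)(-0.15) − (0.70)(-0.40) = 0.3400
  C_21 = −[(0.00)(0.95) − (-0.25)(-0.15)] = 0.0375
  C_22 = (0.95)(0.95) − (-0.25)(-0.40) = 0.8025
  C_23 = −[(0.95)(-0.15) − (0.00)(-0.40)] = 0.1425
  C_31 = (0.00)(0.00) − (-0.25)(0.70) = 0.1750
  C_32 = −[(0.95)(0.00) − (-0.25)(-0.40)] = 0.1000
  C_33 = (0.95)(0.70) − (0.00)(-0.40) = 0.6650
det(I−A) = Σ_j (I−A)_1j·C_1j = (0.95)(0.6650) + (0.00)(0.3800) + (-0.25)(0.3400) = 0.54675
adj(I−A) = Cᵀ =
  [ 0.6650   0.0375   0.1750]
  [ 0.3800   0.8025   0.1000]
  [ 0.3400   0.1425   0.6650]
(I − A)⁻¹ = adj(I−A) / det(I−A) ≈
  [   1.2163     0.0686     0.3201]
  [   0.6950     1.4678     0.1829]
  [   0.6219     0.2606     1.2163]
The output multiplier for sector j is the column-j sum of the Leontief inverse (I − A)⁻¹ = adj(I−A) / det(I−A).
Column 3 of adj(I−A): (0.1750, 0.1000, 0.6650); det(I−A) = 0.54675.
m_3 = (0.1750 + 0.1000 + 0.6650) / 0.54675 = 0.94 / 0.54675 ≈ 1.719.

m_3 = 1.719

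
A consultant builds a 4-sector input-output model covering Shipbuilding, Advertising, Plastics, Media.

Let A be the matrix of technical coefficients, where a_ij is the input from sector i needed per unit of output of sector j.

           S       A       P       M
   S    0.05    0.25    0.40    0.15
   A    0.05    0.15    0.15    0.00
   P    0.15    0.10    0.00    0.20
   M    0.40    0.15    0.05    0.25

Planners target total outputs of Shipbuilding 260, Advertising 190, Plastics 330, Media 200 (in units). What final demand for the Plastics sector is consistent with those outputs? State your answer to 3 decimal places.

d_P = 232.000

I − A =
  [   0.95    -0.25    -0.40    -0.15]
  [  -0.05     0.85    -0.15     0.00]
  [  -0.15    -0.10     1.00    -0.20]
  [  -0.40    -0.15    -0.05     0.75]
d = (I − A) x:
  d_S = (+0.95)·260 + (-0.25)·190 + (-0.40)·330 + (-0.15)·200 = 37.500
  d_A = (-0.05)·260 + (+0.85)·190 + (-0.15)·330 + (+0.00)·200 = 99.000
  d_P = (-0.15)·260 + (-0.10)·190 + (+1.00)·330 + (-0.20)·200 = 232.000
  d_M = (-0.40)·260 + (-0.15)·190 + (-0.05)·330 + (+0.75)·200 = 1.000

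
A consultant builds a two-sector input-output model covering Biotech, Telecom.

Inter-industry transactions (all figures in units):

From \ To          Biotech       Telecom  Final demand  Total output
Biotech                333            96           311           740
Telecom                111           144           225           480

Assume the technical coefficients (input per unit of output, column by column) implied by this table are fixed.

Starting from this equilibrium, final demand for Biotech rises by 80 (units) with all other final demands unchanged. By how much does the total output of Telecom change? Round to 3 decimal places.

Technical coefficients a_ij = z_ij / X_j:
  a_11 = 333/740 = 0.45, a_21 = 111/740 = 0.15
  a_12 = 96/480 = 0.20, a_22 = 144/480 = 0.30
I − A =
  [   0.55    -0.20]
  [  -0.15     0.70]
det(I−A) = (0.55)(0.70) − (-0.20)(-0.15) = 0.3550
adj(I−A) = [[0.70, 0.20], [0.15, 0.55]]
(I − A)⁻¹ = adj(I−A) / det(I−A) ≈
  [   1.9718     0.5634]
  [   0.4225     1.5493]
Δx = (I − A)⁻¹ Δd with Δd having +80 in the Biotech component and 0 elsewhere.
So Δx_2 = L_21 · (+80), where L_21 = adj(I−A)_21 / det(I−A) = 0.15 / 0.3550.
Δx_2 = 0.15 × (+80) / 0.3550 = 12.00 / 0.3550 ≈ 33.803.

Δx_2 = 33.803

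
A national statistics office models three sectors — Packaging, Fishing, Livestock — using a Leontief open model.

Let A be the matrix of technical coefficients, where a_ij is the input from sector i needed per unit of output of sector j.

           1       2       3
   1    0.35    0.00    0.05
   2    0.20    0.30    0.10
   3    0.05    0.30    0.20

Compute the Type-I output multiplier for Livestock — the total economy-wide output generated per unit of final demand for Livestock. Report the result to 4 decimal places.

I − A =
  [   0.65     0.00    -0.05]
  [  -0.20     0.70    -0.10]
  [  -0.05    -0.30     0.80]
Cofactors of I−A, C_ij = (−1)^(i+j)·(minor ij) (rows/columns in the sector order above):
  C_11 = (0.70)(0.80) − (-0.10)(-0.30) = 0.5300
  C_12 = −[(-0.20)(0.80) − (-0.10)(-0.05)] = 0.1650
  C_13 = (-0.20)(-0.30) − (0.70)(-0.05) = 0.0950
  C_21 = −[(0.00)(0.80) − (-0.05)(-0.30)] = 0.0150
  C_22 = (0.65)(0.80) − (-0.05)(-0.05) = 0.5175
  C_23 = −[(0.65)(-0.30) − (0.00)(-0.05)] = 0.1950
  C_31 = (0.00)(-0.10) − (-0.05)(0.70) = 0.0350
  C_32 = −[(0.65)(-0.10) − (-0.05)(-0.20)] = 0.0750
  C_33 = (0.65)(0.70) − (0.00)(-0.20) = 0.4550
det(I−A) = Σ_j (I−A)_1j·C_1j = (0.65)(0.5300) + (0.00)(0.1650) + (-0.05)(0.0950) = 0.33975
adj(I−A) = Cᵀ =
  [ 0.5300   0.0150   0.0350]
  [ 0.1650   0.5175   0.0750]
  [ 0.0950   0.1950   0.4550]
(I − A)⁻¹ = adj(I−A) / det(I−A) ≈
  [   1.55997     0.04415     0.10302]
  [   0.48565     1.52318     0.22075]
  [   0.27962     0.57395     1.33922]
The output multiplier for sector j is the column-j sum of the Leontief inverse (I − A)⁻¹ = adj(I−A) / det(I−A).
Column 3 of adj(I−A): (0.0350, 0.0750, 0.4550); det(I−A) = 0.33975.
m_3 = (0.0350 + 0.0750 + 0.4550) / 0.33975 = 0.565 / 0.33975 ≈ 1.6630.

m_3 = 1.6630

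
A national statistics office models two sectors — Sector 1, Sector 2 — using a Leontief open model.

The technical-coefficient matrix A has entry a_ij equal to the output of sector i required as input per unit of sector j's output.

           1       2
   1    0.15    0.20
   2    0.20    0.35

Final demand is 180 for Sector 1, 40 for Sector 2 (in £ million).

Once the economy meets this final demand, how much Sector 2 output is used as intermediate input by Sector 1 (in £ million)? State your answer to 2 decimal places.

z_21 = 48.78

I − A =
  [   0.85    -0.20]
  [  -0.20     0.65]
det(I−A) = (0.85)(0.65) − (-0.20)(-0.20) = 0.5125
adj(I−A) = [[0.65, 0.20], [0.20, 0.85]]
(I − A)⁻¹ = adj(I−A) / det(I−A) ≈
  [   1.2683     0.3902]
  [   0.3902     1.6585]
First solve x = (I − A)⁻¹ d = adj(I−A)·d / det(I−A); in particular x_1 = (0.65·180 + 0.20·40) / 0.5125 = 125.00 / 0.5125 ≈ 243.9024.
Intermediate flow from 2 to 1: z_21 = a_21 · x_1 = 0.20 × 125.00 / 0.5125 = 25.00 / 0.5125 ≈ 48.78.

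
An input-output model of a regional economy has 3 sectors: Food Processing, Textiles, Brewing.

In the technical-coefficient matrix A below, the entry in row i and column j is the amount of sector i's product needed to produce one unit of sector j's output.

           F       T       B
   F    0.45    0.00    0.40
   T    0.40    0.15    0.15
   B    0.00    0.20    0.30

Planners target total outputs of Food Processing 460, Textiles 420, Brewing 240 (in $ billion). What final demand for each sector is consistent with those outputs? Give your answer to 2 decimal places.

d_F = 157.00, d_T = 137.00, d_B = 84.00

I − A =
  [   0.55     0.00    -0.40]
  [  -0.40     0.85    -0.15]
  [   0.00    -0.20     0.70]
d = (I − A) x:
  d_F = (+0.55)·460 + (+0.00)·420 + (-0.40)·240 = 157.00
  d_T = (-0.40)·460 + (+0.85)·420 + (-0.15)·240 = 137.00
  d_B = (+0.00)·460 + (-0.20)·420 + (+0.70)·240 = 84.00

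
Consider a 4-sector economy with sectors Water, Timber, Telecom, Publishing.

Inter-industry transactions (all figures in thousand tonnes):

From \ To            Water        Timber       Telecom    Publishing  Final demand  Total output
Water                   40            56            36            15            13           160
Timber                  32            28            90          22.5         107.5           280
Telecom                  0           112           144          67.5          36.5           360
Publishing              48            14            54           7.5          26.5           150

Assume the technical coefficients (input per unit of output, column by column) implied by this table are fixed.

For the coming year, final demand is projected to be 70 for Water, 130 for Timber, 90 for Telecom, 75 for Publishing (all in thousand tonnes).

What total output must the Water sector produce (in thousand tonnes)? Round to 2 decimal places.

Technical coefficients a_ij = z_ij / X_j:
  a_11 = 40/160 = 0.25, a_21 = 32/160 = 0.20, a_31 = 0/160 = 0.00, a_41 = 48/160 = 0.30
  a_12 = 56/280 = 0.20, a_22 = 28/280 = 0.10, a_32 = 112/280 = 0.40, a_42 = 14/280 = 0.05
  a_13 = 36/360 = 0.10, a_23 = 90/360 = 0.25, a_33 = 144/360 = 0.40, a_43 = 54/360 = 0.15
  a_14 = 15/150 = 0.10, a_24 = 22.5/150 = 0.15, a_34 = 67.5/150 = 0.45, a_44 = 7.5/150 = 0.05
I − A =
  [   0.75    -0.20    -0.10    -0.10]
  [  -0.20     0.90    -0.25    -0.15]
  [   0.00    -0.40     0.60    -0.45]
  [  -0.30    -0.05    -0.15     0.95]
Compute the cofactors C_ij = (−1)^(i+j)·(3×3 minor ij) of I−A; the adjugate is their transpose:
adj(I−A) = Cᵀ =
  [ 0.338125   0.149750   0.151500   0.131000]
  [ 0.161250   0.345375   0.214000   0.172875]
  [ 0.220000   0.316875   0.560625   0.338750]
  [ 0.150000   0.115500   0.147625   0.298000]
det(I−A) = Σ_j (I−A)_1j·C_1j = (0.75)(0.338125) + (-0.20)(0.161250) + (-0.10)(0.220000) + (-0.10)(0.150000) = 0.18434375
(I − A)⁻¹ = adj(I−A) / det(I−A) ≈
  [   1.8342     0.8123     0.8218     0.7106]
  [   0.8747     1.8735     1.1609     0.9378]
  [   1.1934     1.7189     3.0412     1.8376]
  [   0.8137     0.6265     0.8008     1.6165]
x = (I − A)⁻¹ d = adj(I−A)·d / det(I−A), with det(I−A) = 0.18434375:
  x_1 = (0.338125·70 + 0.149750·130 + 0.151500·90 + 0.131000·75) / 0.18434375 = 66.59625 / 0.18434375 ≈ 361.26
  x_2 = (0.161250·70 + 0.345375·130 + 0.214000·90 + 0.172875·75) / 0.18434375 = 88.411875 / 0.18434375 ≈ 479.60
  x_3 = (0.220000·70 + 0.316875·130 + 0.560625·90 + 0.338750·75) / 0.18434375 = 132.45625 / 0.18434375 ≈ 718.53
  x_4 = (0.150000·70 + 0.115500·130 + 0.147625·90 + 0.298000·75) / 0.18434375 = 61.15125 / 0.18434375 ≈ 331.72

x_1 = 361.26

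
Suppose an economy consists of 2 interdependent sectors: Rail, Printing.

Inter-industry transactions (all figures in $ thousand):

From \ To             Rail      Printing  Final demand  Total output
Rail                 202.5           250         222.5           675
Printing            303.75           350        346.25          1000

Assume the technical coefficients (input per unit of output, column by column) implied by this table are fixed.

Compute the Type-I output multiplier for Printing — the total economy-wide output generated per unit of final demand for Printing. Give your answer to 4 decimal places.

Technical coefficients a_ij = z_ij / X_j:
  a_11 = 202.5/675 = 0.30, a_21 = 303.75/675 = 0.45
  a_12 = 250/1000 = 0.25, a_22 = 350/1000 = 0.35
I − A =
  [   0.70    -0.25]
  [  -0.45     0.65]
det(I−A) = (0.70)(0.65) − (-0.25)(-0.45) = 0.3425
adj(I−A) = [[0.65, 0.25], [0.45, 0.70]]
(I − A)⁻¹ = adj(I−A) / det(I−A) ≈
  [   1.89781     0.72993]
  [   1.31387     2.04380]
The output multiplier for sector j is the column-j sum of the Leontief inverse (I − A)⁻¹ = adj(I−A) / det(I−A).
Column 2 of adj(I−A): (0.25, 0.70); det(I−A) = 0.3425.
m_2 = (0.25 + 0.70) / 0.3425 = 0.95 / 0.3425 ≈ 2.7737.

m_2 = 2.7737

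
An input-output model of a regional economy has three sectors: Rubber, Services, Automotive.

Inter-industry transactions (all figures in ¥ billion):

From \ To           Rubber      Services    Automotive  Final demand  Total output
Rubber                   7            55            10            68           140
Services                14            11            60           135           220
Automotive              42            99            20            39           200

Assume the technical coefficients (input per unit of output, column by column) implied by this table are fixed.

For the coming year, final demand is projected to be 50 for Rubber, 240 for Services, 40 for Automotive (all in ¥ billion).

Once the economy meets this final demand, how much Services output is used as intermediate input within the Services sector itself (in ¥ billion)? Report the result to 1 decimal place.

z_SS = 17.8

Technical coefficients a_ij = z_ij / X_j:
  a_RR = 7/140 = 0.05, a_SR = 14/140 = 0.10, a_AR = 42/140 = 0.30
  a_RS = 55/220 = 0.25, a_SS = 11/220 = 0.05, a_AS = 99/220 = 0.45
  a_RA = 10/200 = 0.05, a_SA = 60/200 = 0.30, a_AA = 20/200 = 0.10
I − A =
  [   0.95    -0.25    -0.05]
  [  -0.10     0.95    -0.30]
  [  -0.30    -0.45     0.90]
Cofactors of I−A, C_ij = (−1)^(i+j)·(minor ij) (rows/columns in the sector order above):
  C_11 = (0.95)(0.90) − (-0.30)(-0.45) = 0.7200
  C_12 = −[(-0.10)(0.90) − (-0.30)(-0.30)] = 0.1800
  C_13 = (-0.10)(-0.45) − (0.95)(-0.30) = 0.3300
  C_21 = −[(-0.25)(0.90) − (-0.05)(-0.45)] = 0.2475
  C_22 = (0.95)(0.90) − (-0.05)(-0.30) = 0.8400
  C_23 = −[(0.95)(-0.45) − (-0.25)(-0.30)] = 0.5025
  C_31 = (-0.25)(-0.30) − (-0.05)(0.95) = 0.1225
  C_32 = −[(0.95)(-0.30) − (-0.05)(-0.10)] = 0.2900
  C_33 = (0.95)(0.95) − (-0.25)(-0.10) = 0.8775
det(I−A) = Σ_j (I−A)_1j·C_1j = (0.95)(0.7200) + (-0.25)(0.1800) + (-0.05)(0.3300) = 0.6225
adj(I−A) = Cᵀ =
  [ 0.7200   0.2475   0.1225]
  [ 0.1800   0.8400   0.2900]
  [ 0.3300   0.5025   0.8775]
(I − A)⁻¹ = adj(I−A) / det(I−A) ≈
  [   1.1566     0.3976     0.1968]
  [   0.2892     1.3494     0.4659]
  [   0.5301     0.8072     1.4096]
First solve x = (I − A)⁻¹ d = adj(I−A)·d / det(I−A); in particular x_S = (0.1800·50 + 0.8400·240 + 0.2900·40) / 0.6225 = 222.20 / 0.6225 ≈ 356.948.
Intermediate flow from S to S: z_SS = a_SS · x_S = 0.05 × 222.20 / 0.6225 = 11.11 / 0.6225 ≈ 17.8.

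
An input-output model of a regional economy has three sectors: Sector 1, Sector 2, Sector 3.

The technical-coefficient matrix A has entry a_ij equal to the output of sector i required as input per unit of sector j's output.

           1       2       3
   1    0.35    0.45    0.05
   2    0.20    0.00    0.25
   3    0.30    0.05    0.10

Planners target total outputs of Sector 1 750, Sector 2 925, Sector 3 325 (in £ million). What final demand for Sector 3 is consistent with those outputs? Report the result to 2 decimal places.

I − A =
  [   0.65    -0.45    -0.05]
  [  -0.20     1.00    -0.25]
  [  -0.30    -0.05     0.90]
d = (I − A) x:
  d_1 = (+0.65)·750 + (-0.45)·925 + (-0.05)·325 = 55.00
  d_2 = (-0.20)·750 + (+1.00)·925 + (-0.25)·325 = 693.75
  d_3 = (-0.30)·750 + (-0.05)·925 + (+0.90)·325 = 21.25

d_3 = 21.25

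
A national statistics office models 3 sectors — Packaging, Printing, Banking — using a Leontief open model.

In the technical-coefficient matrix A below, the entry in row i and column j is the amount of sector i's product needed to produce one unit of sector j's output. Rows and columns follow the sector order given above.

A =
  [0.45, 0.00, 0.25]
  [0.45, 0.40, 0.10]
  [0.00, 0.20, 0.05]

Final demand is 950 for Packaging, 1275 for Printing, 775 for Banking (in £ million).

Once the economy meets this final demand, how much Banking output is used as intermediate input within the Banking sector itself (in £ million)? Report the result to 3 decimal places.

z_33 = 85.982

I − A =
  [   0.55     0.00    -0.25]
  [  -0.45     0.60    -0.10]
  [   0.00    -0.20     0.95]
Cofactors of I−A, C_ij = (−1)^(i+j)·(minor ij) (rows/columns in the sector order above):
  C_11 = (0.60)(0.95) − (-0.10)(-0.20) = 0.5500
  C_12 = −[(-0.45)(0.95) − (-0.10)(0.00)] = 0.4275
  C_13 = (-0.45)(-0.20) − (0.60)(0.00) = 0.0900
  C_21 = −[(0.00)(0.95) − (-0.25)(-0.20)] = 0.0500
  C_22 = (0.55)(0.95) − (-0.25)(0.00) = 0.5225
  C_23 = −[(0.55)(-0.20) − (0.00)(0.00)] = 0.1100
  C_31 = (0.00)(-0.10) − (-0.25)(0.60) = 0.1500
  C_32 = −[(0.55)(-0.10) − (-0.25)(-0.45)] = 0.1675
  C_33 = (0.55)(0.60) − (0.00)(-0.45) = 0.3300
det(I−A) = Σ_j (I−A)_1j·C_1j = (0.55)(0.5500) + (0.00)(0.4275) + (-0.25)(0.0900) = 0.2800
adj(I−A) = Cᵀ =
  [ 0.5500   0.0500   0.1500]
  [ 0.4275   0.5225   0.1675]
  [ 0.0900   0.1100   0.3300]
(I − A)⁻¹ = adj(I−A) / det(I−A) ≈
  [   1.9643     0.1786     0.5357]
  [   1.5268     1.8661     0.5982]
  [   0.3214     0.3929     1.1786]
First solve x = (I − A)⁻¹ d = adj(I−A)·d / det(I−A); in particular x_3 = (0.0900·950 + 0.1100·1275 + 0.3300·775) / 0.2800 = 481.50 / 0.2800 ≈ 1719.64286.
Intermediate flow from 3 to 3: z_33 = a_33 · x_3 = 0.05 × 481.50 / 0.2800 = 24.075 / 0.2800 ≈ 85.982.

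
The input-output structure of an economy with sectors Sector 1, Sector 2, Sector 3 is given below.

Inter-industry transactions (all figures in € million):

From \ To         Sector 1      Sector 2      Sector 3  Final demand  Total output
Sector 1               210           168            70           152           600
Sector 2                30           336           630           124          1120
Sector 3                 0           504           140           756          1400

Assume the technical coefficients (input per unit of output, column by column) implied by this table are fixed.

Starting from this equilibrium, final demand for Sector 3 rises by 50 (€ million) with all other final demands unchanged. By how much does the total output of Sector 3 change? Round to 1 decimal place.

Technical coefficients a_ij = z_ij / X_j:
  a_11 = 210/600 = 0.35, a_21 = 30/600 = 0.05, a_31 = 0/600 = 0.00
  a_12 = 168/1120 = 0.15, a_22 = 336/1120 = 0.30, a_32 = 504/1120 = 0.45
  a_13 = 70/1400 = 0.05, a_23 = 630/1400 = 0.45, a_33 = 140/1400 = 0.10
I − A =
  [   0.65    -0.15    -0.05]
  [  -0.05     0.70    -0.45]
  [   0.00    -0.45     0.90]
Cofactors of I−A, C_ij = (−1)^(i+j)·(minor ij) (rows/columns in the sector order above):
  C_11 = (0.70)(0.90) − (-0.45)(-0.45) = 0.4275
  C_12 = −[(-0.05)(0.90) − (-0.45)(0.00)] = 0.0450
  C_13 = (-0.05)(-0.45) − (0.70)(0.00) = 0.0225
  C_21 = −[(-0.15)(0.90) − (-0.05)(-0.45)] = 0.1575
  C_22 = (0.65)(0.90) − (-0.05)(0.00) = 0.5850
  C_23 = −[(0.65)(-0.45) − (-0.15)(0.00)] = 0.2925
  C_31 = (-0.15)(-0.45) − (-0.05)(0.70) = 0.1025
  C_32 = −[(0.65)(-0.45) − (-0.05)(-0.05)] = 0.2950
  C_33 = (0.65)(0.70) − (-0.15)(-0.05) = 0.4475
det(I−A) = Σ_j (I−A)_1j·C_1j = (0.65)(0.4275) + (-0.15)(0.0450) + (-0.05)(0.0225) = 0.2700
adj(I−A) = Cᵀ =
  [ 0.4275   0.1575   0.1025]
  [ 0.0450   0.5850   0.2950]
  [ 0.0225   0.2925   0.4475]
(I − A)⁻¹ = adj(I−A) / det(I−A) ≈
  [   1.5833     0.5833     0.3796]
  [   0.1667     2.1667     1.0926]
  [   0.0833     1.0833     1.6574]
Δx = (I − A)⁻¹ Δd with Δd having +50 in the Sector 3 component and 0 elsewhere.
So Δx_3 = L_33 · (+50), where L_33 = adj(I−A)_33 / det(I−A) = 0.4475 / 0.2700.
Δx_3 = 0.4475 × (+50) / 0.2700 = 22.375 / 0.2700 ≈ 82.9.

Δx_3 = 82.9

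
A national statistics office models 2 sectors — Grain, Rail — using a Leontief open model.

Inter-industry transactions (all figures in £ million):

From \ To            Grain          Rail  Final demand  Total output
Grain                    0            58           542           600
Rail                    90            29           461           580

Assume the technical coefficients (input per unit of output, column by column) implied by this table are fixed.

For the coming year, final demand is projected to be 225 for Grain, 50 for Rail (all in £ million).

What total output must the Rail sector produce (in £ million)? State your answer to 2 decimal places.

x_R = 89.57

Technical coefficients a_ij = z_ij / X_j:
  a_GG = 0/600 = 0.00, a_RG = 90/600 = 0.15
  a_GR = 58/580 = 0.10, a_RR = 29/580 = 0.05
I − A =
  [   1.00    -0.10]
  [  -0.15     0.95]
det(I−A) = (1.00)(0.95) − (-0.10)(-0.15) = 0.9350
adj(I−A) = [[0.95, 0.10], [0.15, 1.00]]
(I − A)⁻¹ = adj(I−A) / det(I−A) ≈
  [   1.0160     0.1070]
  [   0.1604     1.0695]
x = (I − A)⁻¹ d = adj(I−A)·d / det(I−A), with det(I−A) = 0.9350:
  x_G = (0.95·225 + 0.10·50) / 0.9350 = 218.75 / 0.9350 ≈ 233.96
  x_R = (0.15·225 + 1.00·50) / 0.9350 = 83.75 / 0.9350 ≈ 89.57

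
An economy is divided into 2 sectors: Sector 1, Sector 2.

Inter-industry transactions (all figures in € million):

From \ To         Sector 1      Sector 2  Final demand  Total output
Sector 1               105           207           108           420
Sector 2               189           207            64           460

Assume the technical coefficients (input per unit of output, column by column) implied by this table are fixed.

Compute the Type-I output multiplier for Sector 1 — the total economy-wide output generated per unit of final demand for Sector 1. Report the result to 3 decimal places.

Technical coefficients a_ij = z_ij / X_j:
  a_11 = 105/420 = 0.25, a_21 = 189/420 = 0.45
  a_12 = 207/460 = 0.45, a_22 = 207/460 = 0.45
I − A =
  [   0.75    -0.45]
  [  -0.45     0.55]
det(I−A) = (0.75)(0.55) − (-0.45)(-0.45) = 0.2100
adj(I−A) = [[0.55, 0.45], [0.45, 0.75]]
(I − A)⁻¹ = adj(I−A) / det(I−A) ≈
  [   2.6190     2.1429]
  [   2.1429     3.5714]
The output multiplier for sector j is the column-j sum of the Leontief inverse (I − A)⁻¹ = adj(I−A) / det(I−A).
Column 1 of adj(I−A): (0.55, 0.45); det(I−A) = 0.2100.
m_1 = (0.55 + 0.45) / 0.2100 = 1.00 / 0.2100 ≈ 4.762.

m_1 = 4.762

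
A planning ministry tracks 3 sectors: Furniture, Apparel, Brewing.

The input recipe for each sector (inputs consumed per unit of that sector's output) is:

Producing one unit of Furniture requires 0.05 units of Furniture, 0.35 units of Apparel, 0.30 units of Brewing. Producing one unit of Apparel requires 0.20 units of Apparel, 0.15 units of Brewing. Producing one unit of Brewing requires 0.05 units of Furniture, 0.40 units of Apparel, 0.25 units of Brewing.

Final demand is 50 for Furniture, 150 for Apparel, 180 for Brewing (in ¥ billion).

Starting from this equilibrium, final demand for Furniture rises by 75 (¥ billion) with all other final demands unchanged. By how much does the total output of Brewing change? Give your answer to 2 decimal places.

I − A =
  [   0.95     0.00    -0.05]
  [  -0.35     0.80    -0.40]
  [  -0.30    -0.15     0.75]
Cofactors of I−A, C_ij = (−1)^(i+j)·(minor ij) (rows/columns in the sector order above):
  C_11 = (0.80)(0.75) − (-0.40)(-0.15) = 0.5400
  C_12 = −[(-0.35)(0.75) − (-0.40)(-0.30)] = 0.3825
  C_13 = (-0.35)(-0.15) − (0.80)(-0.30) = 0.2925
  C_21 = −[(0.00)(0.75) − (-0.05)(-0.15)] = 0.0075
  C_22 = (0.95)(0.75) − (-0.05)(-0.30) = 0.6975
  C_23 = −[(0.95)(-0.15) − (0.00)(-0.30)] = 0.1425
  C_31 = (0.00)(-0.40) − (-0.05)(0.80) = 0.0400
  C_32 = −[(0.95)(-0.40) − (-0.05)(-0.35)] = 0.3975
  C_33 = (0.95)(0.80) − (0.00)(-0.35) = 0.7600
det(I−A) = Σ_j (I−A)_1j·C_1j = (0.95)(0.5400) + (0.00)(0.3825) + (-0.05)(0.2925) = 0.498375
adj(I−A) = Cᵀ =
  [ 0.5400   0.0075   0.0400]
  [ 0.3825   0.6975   0.3975]
  [ 0.2925   0.1425   0.7600]
(I − A)⁻¹ = adj(I−A) / det(I−A) ≈
  [   1.0835     0.0150     0.0803]
  [   0.7675     1.3995     0.7976]
  [   0.5869     0.2859     1.5250]
Δx = (I − A)⁻¹ Δd with Δd having +75 in the Furniture component and 0 elsewhere.
So Δx_3 = L_31 · (+75), where L_31 = adj(I−A)_31 / det(I−A) = 0.2925 / 0.498375.
Δx_3 = 0.2925 × (+75) / 0.498375 = 21.9375 / 0.498375 ≈ 44.02.

Δx_3 = 44.02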